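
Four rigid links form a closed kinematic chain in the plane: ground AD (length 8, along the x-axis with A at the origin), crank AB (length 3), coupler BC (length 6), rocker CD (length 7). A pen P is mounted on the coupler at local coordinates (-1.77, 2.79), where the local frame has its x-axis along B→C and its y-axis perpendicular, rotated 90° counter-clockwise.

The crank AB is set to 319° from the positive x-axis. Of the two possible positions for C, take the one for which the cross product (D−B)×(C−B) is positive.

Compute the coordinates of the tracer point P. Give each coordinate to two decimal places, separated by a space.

-0.53 -3.73

A=(0,0), D=(8.00,0)
B = A + 3.00·(cos319°, sin319°) = (2.2641, -1.9682)
|BD| = 6.0642
circle(B,6.00) ∩ circle(D,7.00): a=1.9602, h=5.6708
  candidates: C₊=(2.2777,4.0318) cross=34.388; C₋=(5.9587,-6.6958) cross=-34.388
  mode + wants cross > 0 → take C=(2.2777,4.0318) (cross=34.388)
ex = (C−B)/|BC| = (0.0023,1.0000); ey = (-1.0000,0.0023)
P = B + -1.77·ex + 2.79·ey = (-0.5299,-3.7319)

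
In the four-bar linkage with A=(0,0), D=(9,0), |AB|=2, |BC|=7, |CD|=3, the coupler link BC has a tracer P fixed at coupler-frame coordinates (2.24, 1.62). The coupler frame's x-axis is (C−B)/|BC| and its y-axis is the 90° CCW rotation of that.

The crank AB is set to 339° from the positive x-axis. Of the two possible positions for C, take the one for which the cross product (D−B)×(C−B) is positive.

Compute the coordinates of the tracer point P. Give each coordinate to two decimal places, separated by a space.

A=(0,0), D=(9.00,0)
B = A + 2.00·(cos339°, sin339°) = (1.8672, -0.7167)
|BD| = 7.1688
circle(B,7.00) ∩ circle(D,3.00): a=6.3743, h=2.8929
  candidates: C₊=(7.9203,2.7990) cross=20.738; C₋=(8.4987,-2.9578) cross=-20.738
  mode + wants cross > 0 → take C=(7.9203,2.7990) (cross=20.738)
ex = (C−B)/|BC| = (0.8647,0.5022); ey = (-0.5022,0.8647)
P = B + 2.24·ex + 1.62·ey = (2.9905,1.8091)

2.99 1.81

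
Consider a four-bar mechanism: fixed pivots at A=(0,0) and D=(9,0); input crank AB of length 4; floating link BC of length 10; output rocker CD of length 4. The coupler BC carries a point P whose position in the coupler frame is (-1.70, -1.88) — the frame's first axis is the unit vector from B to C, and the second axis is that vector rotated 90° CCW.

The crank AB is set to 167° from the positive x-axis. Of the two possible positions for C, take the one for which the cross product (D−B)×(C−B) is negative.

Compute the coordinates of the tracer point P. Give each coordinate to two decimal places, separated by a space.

-6.09 -0.37

A=(0,0), D=(9.00,0)
B = A + 4.00·(cos167°, sin167°) = (-3.8975, 0.8998)
|BD| = 12.9288
circle(B,10.00) ∩ circle(D,4.00): a=9.7130, h=2.3787
  candidates: C₊=(5.9575,2.5968) cross=30.754; C₋=(5.6264,-2.1491) cross=-30.754
  mode - wants cross < 0 → take C=(5.6264,-2.1491) (cross=-30.754)
ex = (C−B)/|BC| = (0.9524,-0.3049); ey = (0.3049,0.9524)
P = B + -1.70·ex + -1.88·ey = (-6.0897,-0.3724)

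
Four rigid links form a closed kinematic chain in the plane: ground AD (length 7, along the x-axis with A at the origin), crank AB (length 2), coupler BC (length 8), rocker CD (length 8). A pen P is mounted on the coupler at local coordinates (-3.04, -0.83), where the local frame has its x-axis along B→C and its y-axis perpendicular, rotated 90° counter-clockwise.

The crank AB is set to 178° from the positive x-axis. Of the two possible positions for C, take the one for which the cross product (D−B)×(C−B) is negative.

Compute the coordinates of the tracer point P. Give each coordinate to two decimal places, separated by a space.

A=(0,0), D=(7.00,0)
B = A + 2.00·(cos178°, sin178°) = (-1.9988, 0.0698)
|BD| = 8.9991
circle(B,8.00) ∩ circle(D,8.00): a=4.4995, h=6.6147
  candidates: C₊=(2.5519,6.6494) cross=59.526; C₋=(2.4493,-6.5796) cross=-59.526
  mode - wants cross < 0 → take C=(2.4493,-6.5796) (cross=-59.526)
ex = (C−B)/|BC| = (0.5560,-0.8312); ey = (0.8312,0.5560)
P = B + -3.04·ex + -0.83·ey = (-4.3789,2.1351)

-4.38 2.14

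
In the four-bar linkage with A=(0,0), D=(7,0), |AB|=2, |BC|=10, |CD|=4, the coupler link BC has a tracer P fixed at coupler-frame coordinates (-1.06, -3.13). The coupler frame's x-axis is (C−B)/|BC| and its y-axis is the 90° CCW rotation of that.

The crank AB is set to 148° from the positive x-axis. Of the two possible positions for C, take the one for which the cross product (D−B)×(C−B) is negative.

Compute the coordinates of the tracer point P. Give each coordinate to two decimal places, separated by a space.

-4.19 -1.10

A=(0,0), D=(7.00,0)
B = A + 2.00·(cos148°, sin148°) = (-1.6961, 1.0598)
|BD| = 8.7604
circle(B,10.00) ∩ circle(D,4.00): a=9.1745, h=3.9785
  candidates: C₊=(7.8923,3.8992) cross=34.854; C₋=(6.9297,-3.9994) cross=-34.854
  mode - wants cross < 0 → take C=(6.9297,-3.9994) (cross=-34.854)
ex = (C−B)/|BC| = (0.8626,-0.5059); ey = (0.5059,0.8626)
P = B + -1.06·ex + -3.13·ey = (-4.1940,-1.1038)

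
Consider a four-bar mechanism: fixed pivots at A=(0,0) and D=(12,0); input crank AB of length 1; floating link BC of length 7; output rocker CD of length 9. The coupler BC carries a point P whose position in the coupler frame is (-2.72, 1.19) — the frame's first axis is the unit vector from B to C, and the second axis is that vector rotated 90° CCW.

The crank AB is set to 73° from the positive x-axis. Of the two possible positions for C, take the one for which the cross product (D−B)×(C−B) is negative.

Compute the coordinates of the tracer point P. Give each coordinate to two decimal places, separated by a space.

-0.32 3.86

A=(0,0), D=(12.00,0)
B = A + 1.00·(cos73°, sin73°) = (0.2924, 0.9563)
|BD| = 11.7466
circle(B,7.00) ∩ circle(D,9.00): a=4.5112, h=5.3525
  candidates: C₊=(5.2244,5.9237) cross=62.873; C₋=(4.3529,-4.7457) cross=-62.873
  mode - wants cross < 0 → take C=(4.3529,-4.7457) (cross=-62.873)
ex = (C−B)/|BC| = (0.5801,-0.8146); ey = (0.8146,0.5801)
P = B + -2.72·ex + 1.19·ey = (-0.3161,3.8622)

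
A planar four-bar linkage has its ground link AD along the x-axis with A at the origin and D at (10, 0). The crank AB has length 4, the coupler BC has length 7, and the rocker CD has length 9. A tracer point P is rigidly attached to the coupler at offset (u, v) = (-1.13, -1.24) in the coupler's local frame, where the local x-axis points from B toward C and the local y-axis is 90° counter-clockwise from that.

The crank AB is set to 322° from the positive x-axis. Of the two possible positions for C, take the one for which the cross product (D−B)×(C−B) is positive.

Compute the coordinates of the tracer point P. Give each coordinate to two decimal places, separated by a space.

4.54 -3.41

A=(0,0), D=(10.00,0)
B = A + 4.00·(cos322°, sin322°) = (3.1520, -2.4626)
|BD| = 7.2773
circle(B,7.00) ∩ circle(D,9.00): a=1.4400, h=6.8503
  candidates: C₊=(2.1890,4.4708) cross=49.852; C₋=(6.8253,-8.4215) cross=-49.852
  mode + wants cross > 0 → take C=(2.1890,4.4708) (cross=49.852)
ex = (C−B)/|BC| = (-0.1376,0.9905); ey = (-0.9905,-0.1376)
P = B + -1.13·ex + -1.24·ey = (4.5357,-3.4113)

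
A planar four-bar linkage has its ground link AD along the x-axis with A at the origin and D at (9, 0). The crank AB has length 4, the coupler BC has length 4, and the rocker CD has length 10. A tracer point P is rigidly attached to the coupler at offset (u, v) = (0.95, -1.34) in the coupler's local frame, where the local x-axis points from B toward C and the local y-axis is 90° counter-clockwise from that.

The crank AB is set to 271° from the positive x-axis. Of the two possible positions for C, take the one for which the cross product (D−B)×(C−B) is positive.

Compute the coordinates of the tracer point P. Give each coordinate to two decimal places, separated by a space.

1.11 -2.73

A=(0,0), D=(9.00,0)
B = A + 4.00·(cos271°, sin271°) = (0.0698, -3.9994)
|BD| = 9.7849
circle(B,4.00) ∩ circle(D,10.00): a=0.6001, h=3.9547
  candidates: C₊=(-0.9990,-0.1448) cross=38.696; C₋=(2.2339,-7.3634) cross=-38.696
  mode + wants cross > 0 → take C=(-0.9990,-0.1448) (cross=38.696)
ex = (C−B)/|BC| = (-0.2672,0.9636); ey = (-0.9636,-0.2672)
P = B + 0.95·ex + -1.34·ey = (1.1073,-2.7259)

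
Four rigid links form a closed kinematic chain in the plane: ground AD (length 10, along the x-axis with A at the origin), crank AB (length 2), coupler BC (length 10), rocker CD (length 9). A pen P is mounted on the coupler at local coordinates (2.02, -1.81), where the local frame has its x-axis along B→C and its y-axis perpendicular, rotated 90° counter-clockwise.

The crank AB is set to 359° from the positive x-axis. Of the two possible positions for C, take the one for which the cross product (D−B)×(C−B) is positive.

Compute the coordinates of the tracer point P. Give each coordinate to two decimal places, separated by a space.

4.59 0.76

A=(0,0), D=(10.00,0)
B = A + 2.00·(cos359°, sin359°) = (1.9997, -0.0349)
|BD| = 8.0004
circle(B,10.00) ∩ circle(D,9.00): a=5.1876, h=8.5492
  candidates: C₊=(7.1500,8.5368) cross=68.397; C₋=(7.2246,-8.5614) cross=-68.397
  mode + wants cross > 0 → take C=(7.1500,8.5368) (cross=68.397)
ex = (C−B)/|BC| = (0.5150,0.8572); ey = (-0.8572,0.5150)
P = B + 2.02·ex + -1.81·ey = (4.5915,0.7644)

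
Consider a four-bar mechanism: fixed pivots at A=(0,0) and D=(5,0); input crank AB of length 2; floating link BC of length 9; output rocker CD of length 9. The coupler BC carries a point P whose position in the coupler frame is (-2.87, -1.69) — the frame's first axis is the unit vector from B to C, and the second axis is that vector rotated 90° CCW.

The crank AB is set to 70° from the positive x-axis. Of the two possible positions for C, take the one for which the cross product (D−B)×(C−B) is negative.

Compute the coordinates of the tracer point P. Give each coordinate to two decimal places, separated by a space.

A=(0,0), D=(5.00,0)
B = A + 2.00·(cos70°, sin70°) = (0.6840, 1.8794)
|BD| = 4.7074
circle(B,9.00) ∩ circle(D,9.00): a=2.3537, h=8.6868
  candidates: C₊=(6.3101,8.9041) cross=40.892; C₋=(-0.6261,-7.0247) cross=-40.892
  mode - wants cross < 0 → take C=(-0.6261,-7.0247) (cross=-40.892)
ex = (C−B)/|BC| = (-0.1456,-0.9893); ey = (0.9893,-0.1456)
P = B + -2.87·ex + -1.69·ey = (-0.5702,4.9648)

-0.57 4.96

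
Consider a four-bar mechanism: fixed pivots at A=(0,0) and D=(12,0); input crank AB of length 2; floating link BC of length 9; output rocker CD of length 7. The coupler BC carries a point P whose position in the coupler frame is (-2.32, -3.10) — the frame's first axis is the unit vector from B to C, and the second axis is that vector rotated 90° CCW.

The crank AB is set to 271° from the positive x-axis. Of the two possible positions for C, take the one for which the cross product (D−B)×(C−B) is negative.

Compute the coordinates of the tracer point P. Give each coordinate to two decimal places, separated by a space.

A=(0,0), D=(12.00,0)
B = A + 2.00·(cos271°, sin271°) = (0.0349, -1.9997)
|BD| = 12.1310
circle(B,9.00) ∩ circle(D,7.00): a=7.3845, h=5.1449
  candidates: C₊=(6.4703,4.2921) cross=62.413; C₋=(8.1664,-5.8569) cross=-62.413
  mode - wants cross < 0 → take C=(8.1664,-5.8569) (cross=-62.413)
ex = (C−B)/|BC| = (0.9035,-0.4286); ey = (0.4286,0.9035)
P = B + -2.32·ex + -3.10·ey = (-3.3898,-3.8062)

-3.39 -3.81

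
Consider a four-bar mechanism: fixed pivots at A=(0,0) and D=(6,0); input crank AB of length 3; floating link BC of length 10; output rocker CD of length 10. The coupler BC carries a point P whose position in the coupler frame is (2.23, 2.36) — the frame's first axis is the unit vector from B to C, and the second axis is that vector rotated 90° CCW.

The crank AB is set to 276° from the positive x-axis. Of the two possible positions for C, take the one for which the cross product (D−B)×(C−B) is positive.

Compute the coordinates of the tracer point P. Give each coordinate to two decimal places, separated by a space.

A=(0,0), D=(6.00,0)
B = A + 3.00·(cos276°, sin276°) = (0.3136, -2.9836)
|BD| = 6.4216
circle(B,10.00) ∩ circle(D,10.00): a=3.2108, h=9.4705
  candidates: C₊=(-1.2433,6.8945) cross=60.816; C₋=(7.5569,-9.8781) cross=-60.816
  mode + wants cross > 0 → take C=(-1.2433,6.8945) (cross=60.816)
ex = (C−B)/|BC| = (-0.1557,0.9878); ey = (-0.9878,-0.1557)
P = B + 2.23·ex + 2.36·ey = (-2.3648,-1.1482)

-2.36 -1.15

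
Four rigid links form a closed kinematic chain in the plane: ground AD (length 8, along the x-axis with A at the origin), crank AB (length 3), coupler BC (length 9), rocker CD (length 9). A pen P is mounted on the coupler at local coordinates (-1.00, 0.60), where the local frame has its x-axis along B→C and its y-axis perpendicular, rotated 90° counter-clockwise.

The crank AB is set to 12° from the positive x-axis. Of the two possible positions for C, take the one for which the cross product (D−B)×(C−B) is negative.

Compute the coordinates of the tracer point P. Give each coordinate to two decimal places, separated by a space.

A=(0,0), D=(8.00,0)
B = A + 3.00·(cos12°, sin12°) = (2.9344, 0.6237)
|BD| = 5.1038
circle(B,9.00) ∩ circle(D,9.00): a=2.5519, h=8.6306
  candidates: C₊=(6.5220,8.8778) cross=44.049; C₋=(4.4125,-8.2541) cross=-44.049
  mode - wants cross < 0 → take C=(4.4125,-8.2541) (cross=-44.049)
ex = (C−B)/|BC| = (0.1642,-0.9864); ey = (0.9864,0.1642)
P = B + -1.00·ex + 0.60·ey = (3.3621,1.7087)

3.36 1.71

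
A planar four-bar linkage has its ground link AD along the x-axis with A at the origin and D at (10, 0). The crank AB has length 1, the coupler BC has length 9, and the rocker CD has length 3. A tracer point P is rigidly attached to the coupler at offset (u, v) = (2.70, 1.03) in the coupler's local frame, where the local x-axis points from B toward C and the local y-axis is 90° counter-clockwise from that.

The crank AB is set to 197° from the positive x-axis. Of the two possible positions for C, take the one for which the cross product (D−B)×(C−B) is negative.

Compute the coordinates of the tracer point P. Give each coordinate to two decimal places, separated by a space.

A=(0,0), D=(10.00,0)
B = A + 1.00·(cos197°, sin197°) = (-0.9563, -0.2924)
|BD| = 10.9602
circle(B,9.00) ∩ circle(D,3.00): a=8.7647, h=2.0445
  candidates: C₊=(7.7508,1.9852) cross=22.408; C₋=(7.8598,-2.1023) cross=-22.408
  mode - wants cross < 0 → take C=(7.8598,-2.1023) (cross=-22.408)
ex = (C−B)/|BC| = (0.9796,-0.2011); ey = (0.2011,0.9796)
P = B + 2.70·ex + 1.03·ey = (1.8957,0.1736)

1.90 0.17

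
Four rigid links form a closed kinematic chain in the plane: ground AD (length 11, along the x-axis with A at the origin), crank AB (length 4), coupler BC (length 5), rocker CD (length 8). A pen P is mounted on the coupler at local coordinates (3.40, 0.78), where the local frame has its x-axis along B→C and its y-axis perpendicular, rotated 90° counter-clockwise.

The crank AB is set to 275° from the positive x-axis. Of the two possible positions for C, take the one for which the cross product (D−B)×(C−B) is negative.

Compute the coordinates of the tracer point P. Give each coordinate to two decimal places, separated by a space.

A=(0,0), D=(11.00,0)
B = A + 4.00·(cos275°, sin275°) = (0.3486, -3.9848)
|BD| = 11.3723
circle(B,5.00) ∩ circle(D,8.00): a=3.9715, h=3.0376
  candidates: C₊=(3.0040,0.2519) cross=34.545; C₋=(5.1327,-5.4383) cross=-34.545
  mode - wants cross < 0 → take C=(5.1327,-5.4383) (cross=-34.545)
ex = (C−B)/|BC| = (0.9568,-0.2907); ey = (0.2907,0.9568)
P = B + 3.40·ex + 0.78·ey = (3.8285,-4.2268)

3.83 -4.23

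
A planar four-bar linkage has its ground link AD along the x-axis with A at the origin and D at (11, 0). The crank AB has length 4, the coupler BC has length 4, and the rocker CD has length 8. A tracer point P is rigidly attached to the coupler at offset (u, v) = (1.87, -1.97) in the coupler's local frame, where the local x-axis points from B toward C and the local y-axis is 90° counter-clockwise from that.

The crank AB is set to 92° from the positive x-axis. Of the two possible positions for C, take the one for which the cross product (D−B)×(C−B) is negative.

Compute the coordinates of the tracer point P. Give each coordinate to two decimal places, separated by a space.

0.35 1.32

A=(0,0), D=(11.00,0)
B = A + 4.00·(cos92°, sin92°) = (-0.1396, 3.9976)
|BD| = 11.8352
circle(B,4.00) ∩ circle(D,8.00): a=3.8897, h=0.9327
  candidates: C₊=(3.8366,3.5617) cross=11.039; C₋=(3.2065,1.8058) cross=-11.039
  mode - wants cross < 0 → take C=(3.2065,1.8058) (cross=-11.039)
ex = (C−B)/|BC| = (0.8365,-0.5479); ey = (0.5479,0.8365)
P = B + 1.87·ex + -1.97·ey = (0.3452,1.3250)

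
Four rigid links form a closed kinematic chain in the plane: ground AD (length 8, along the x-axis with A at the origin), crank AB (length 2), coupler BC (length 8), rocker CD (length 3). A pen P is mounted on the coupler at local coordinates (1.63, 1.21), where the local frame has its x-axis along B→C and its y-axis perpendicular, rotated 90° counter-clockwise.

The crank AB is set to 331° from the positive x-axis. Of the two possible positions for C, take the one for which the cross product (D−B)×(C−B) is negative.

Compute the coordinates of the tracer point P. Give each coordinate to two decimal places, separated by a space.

A=(0,0), D=(8.00,0)
B = A + 2.00·(cos331°, sin331°) = (1.7492, -0.9696)
|BD| = 6.3255
circle(B,8.00) ∩ circle(D,3.00): a=7.5102, h=2.7562
  candidates: C₊=(8.7482,2.9052) cross=17.434; C₋=(9.5932,-2.5420) cross=-17.434
  mode - wants cross < 0 → take C=(9.5932,-2.5420) (cross=-17.434)
ex = (C−B)/|BC| = (0.9805,-0.1965); ey = (0.1965,0.9805)
P = B + 1.63·ex + 1.21·ey = (3.5853,-0.1036)

3.59 -0.10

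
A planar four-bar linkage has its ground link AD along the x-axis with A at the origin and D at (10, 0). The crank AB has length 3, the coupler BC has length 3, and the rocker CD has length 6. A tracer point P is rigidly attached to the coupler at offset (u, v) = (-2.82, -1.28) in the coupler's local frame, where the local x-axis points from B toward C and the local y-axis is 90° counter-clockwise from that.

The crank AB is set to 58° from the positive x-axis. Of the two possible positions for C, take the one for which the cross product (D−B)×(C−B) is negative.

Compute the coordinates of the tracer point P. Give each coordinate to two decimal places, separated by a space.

-1.46 3.09

A=(0,0), D=(10.00,0)
B = A + 3.00·(cos58°, sin58°) = (1.5898, 2.5441)
|BD| = 8.7866
circle(B,3.00) ∩ circle(D,6.00): a=2.8569, h=0.9155
  candidates: C₊=(4.5894,2.5932) cross=8.044; C₋=(4.0592,0.8406) cross=-8.044
  mode - wants cross < 0 → take C=(4.0592,0.8406) (cross=-8.044)
ex = (C−B)/|BC| = (0.8231,-0.5678); ey = (0.5678,0.8231)
P = B + -2.82·ex + -1.28·ey = (-1.4583,3.0918)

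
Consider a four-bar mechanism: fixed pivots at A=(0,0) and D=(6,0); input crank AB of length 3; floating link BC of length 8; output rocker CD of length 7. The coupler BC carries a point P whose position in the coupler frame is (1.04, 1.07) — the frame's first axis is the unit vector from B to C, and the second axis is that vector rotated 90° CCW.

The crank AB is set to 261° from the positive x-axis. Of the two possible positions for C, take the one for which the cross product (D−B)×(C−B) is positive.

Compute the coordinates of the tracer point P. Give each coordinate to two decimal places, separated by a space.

A=(0,0), D=(6.00,0)
B = A + 3.00·(cos261°, sin261°) = (-0.4693, -2.9631)
|BD| = 7.1156
circle(B,8.00) ∩ circle(D,7.00): a=4.6118, h=6.5369
  candidates: C₊=(1.0015,4.9006) cross=46.514; C₋=(6.4457,-6.9858) cross=-46.514
  mode + wants cross > 0 → take C=(1.0015,4.9006) (cross=46.514)
ex = (C−B)/|BC| = (0.1839,0.9830); ey = (-0.9830,0.1839)
P = B + 1.04·ex + 1.07·ey = (-1.3299,-1.7441)

-1.33 -1.74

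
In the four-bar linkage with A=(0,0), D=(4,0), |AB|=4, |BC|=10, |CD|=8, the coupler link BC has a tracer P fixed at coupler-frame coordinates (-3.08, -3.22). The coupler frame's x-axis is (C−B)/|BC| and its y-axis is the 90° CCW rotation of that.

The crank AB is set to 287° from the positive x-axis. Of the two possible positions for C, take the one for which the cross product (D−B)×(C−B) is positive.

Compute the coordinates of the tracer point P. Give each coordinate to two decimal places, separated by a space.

A=(0,0), D=(4.00,0)
B = A + 4.00·(cos287°, sin287°) = (1.1695, -3.8252)
|BD| = 4.7586
circle(B,10.00) ∩ circle(D,8.00): a=6.1619, h=7.8760
  candidates: C₊=(-1.4964,5.8129) cross=37.478; C₋=(11.1659,-3.5567) cross=-37.478
  mode + wants cross > 0 → take C=(-1.4964,5.8129) (cross=37.478)
ex = (C−B)/|BC| = (-0.2666,0.9638); ey = (-0.9638,-0.2666)
P = B + -3.08·ex + -3.22·ey = (5.0940,-5.9353)

5.09 -5.94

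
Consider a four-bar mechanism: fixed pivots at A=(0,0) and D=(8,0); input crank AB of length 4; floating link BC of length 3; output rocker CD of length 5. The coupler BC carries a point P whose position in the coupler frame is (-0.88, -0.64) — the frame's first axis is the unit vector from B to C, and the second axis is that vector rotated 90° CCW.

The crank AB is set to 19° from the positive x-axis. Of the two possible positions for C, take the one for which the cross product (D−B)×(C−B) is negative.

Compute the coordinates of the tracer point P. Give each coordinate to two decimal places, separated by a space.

3.30 2.28

A=(0,0), D=(8.00,0)
B = A + 4.00·(cos19°, sin19°) = (3.7821, 1.3023)
|BD| = 4.4144
circle(B,3.00) ∩ circle(D,5.00): a=0.3949, h=2.9739
  candidates: C₊=(5.0368,4.0273) cross=13.128; C₋=(3.2821,-1.6558) cross=-13.128
  mode - wants cross < 0 → take C=(3.2821,-1.6558) (cross=-13.128)
ex = (C−B)/|BC| = (-0.1667,-0.9860); ey = (0.9860,-0.1667)
P = B + -0.88·ex + -0.64·ey = (3.2977,2.2766)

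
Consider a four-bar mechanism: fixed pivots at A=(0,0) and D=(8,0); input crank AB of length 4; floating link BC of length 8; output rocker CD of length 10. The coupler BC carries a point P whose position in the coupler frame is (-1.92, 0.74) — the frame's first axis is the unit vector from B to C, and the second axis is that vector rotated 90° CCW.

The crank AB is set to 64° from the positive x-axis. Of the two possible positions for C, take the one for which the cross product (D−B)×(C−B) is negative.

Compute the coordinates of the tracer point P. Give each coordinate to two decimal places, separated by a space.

A=(0,0), D=(8.00,0)
B = A + 4.00·(cos64°, sin64°) = (1.7535, 3.5952)
|BD| = 7.2072
circle(B,8.00) ∩ circle(D,10.00): a=1.1061, h=7.9232
  candidates: C₊=(6.6645,9.9104) cross=57.104; C₋=(-1.2401,-3.8236) cross=-57.104
  mode - wants cross < 0 → take C=(-1.2401,-3.8236) (cross=-57.104)
ex = (C−B)/|BC| = (-0.3742,-0.9273); ey = (0.9273,-0.3742)
P = B + -1.92·ex + 0.74·ey = (3.1582,5.0988)

3.16 5.10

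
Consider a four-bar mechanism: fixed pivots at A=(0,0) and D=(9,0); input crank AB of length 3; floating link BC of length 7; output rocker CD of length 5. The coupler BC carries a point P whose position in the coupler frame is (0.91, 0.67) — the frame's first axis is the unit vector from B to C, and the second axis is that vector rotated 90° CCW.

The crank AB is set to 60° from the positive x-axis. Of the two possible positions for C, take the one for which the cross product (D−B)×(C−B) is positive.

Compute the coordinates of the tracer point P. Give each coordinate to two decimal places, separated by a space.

A=(0,0), D=(9.00,0)
B = A + 3.00·(cos60°, sin60°) = (1.5000, 2.5981)
|BD| = 7.9373
circle(B,7.00) ∩ circle(D,5.00): a=5.4805, h=4.3548
  candidates: C₊=(8.1040,4.9191) cross=34.565; C₋=(5.2531,-3.3107) cross=-34.565
  mode + wants cross > 0 → take C=(8.1040,4.9191) (cross=34.565)
ex = (C−B)/|BC| = (0.9434,0.3316); ey = (-0.3316,0.9434)
P = B + 0.91·ex + 0.67·ey = (2.1364,3.5319)

2.14 3.53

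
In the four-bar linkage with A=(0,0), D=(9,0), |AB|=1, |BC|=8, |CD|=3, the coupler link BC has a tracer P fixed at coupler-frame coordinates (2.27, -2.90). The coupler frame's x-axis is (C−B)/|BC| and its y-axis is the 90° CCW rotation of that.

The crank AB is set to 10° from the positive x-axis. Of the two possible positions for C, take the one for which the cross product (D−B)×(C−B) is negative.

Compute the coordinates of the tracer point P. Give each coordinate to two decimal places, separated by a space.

1.95 -3.38

A=(0,0), D=(9.00,0)
B = A + 1.00·(cos10°, sin10°) = (0.9848, 0.1736)
|BD| = 8.0171
circle(B,8.00) ∩ circle(D,3.00): a=7.4387, h=2.9437
  candidates: C₊=(8.4855,2.9556) cross=23.600; C₋=(8.3580,-2.9305) cross=-23.600
  mode - wants cross < 0 → take C=(8.3580,-2.9305) (cross=-23.600)
ex = (C−B)/|BC| = (0.9217,-0.3880); ey = (0.3880,0.9217)
P = B + 2.27·ex + -2.90·ey = (1.9517,-3.3799)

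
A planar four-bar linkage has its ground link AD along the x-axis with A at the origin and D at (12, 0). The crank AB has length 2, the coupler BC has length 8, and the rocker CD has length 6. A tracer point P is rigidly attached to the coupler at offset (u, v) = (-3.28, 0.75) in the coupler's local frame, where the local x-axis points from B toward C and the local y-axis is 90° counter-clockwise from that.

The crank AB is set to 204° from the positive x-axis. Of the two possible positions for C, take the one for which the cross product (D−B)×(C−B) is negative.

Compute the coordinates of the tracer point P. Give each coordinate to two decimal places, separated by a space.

-5.05 0.16

A=(0,0), D=(12.00,0)
B = A + 2.00·(cos204°, sin204°) = (-1.8271, -0.8135)
|BD| = 13.8510
circle(B,8.00) ∩ circle(D,6.00): a=7.9363, h=1.0079
  candidates: C₊=(6.0363,0.6588) cross=13.960; C₋=(6.1547,-1.3535) cross=-13.960
  mode - wants cross < 0 → take C=(6.1547,-1.3535) (cross=-13.960)
ex = (C−B)/|BC| = (0.9977,-0.0675); ey = (0.0675,0.9977)
P = B + -3.28·ex + 0.75·ey = (-5.0490,0.1562)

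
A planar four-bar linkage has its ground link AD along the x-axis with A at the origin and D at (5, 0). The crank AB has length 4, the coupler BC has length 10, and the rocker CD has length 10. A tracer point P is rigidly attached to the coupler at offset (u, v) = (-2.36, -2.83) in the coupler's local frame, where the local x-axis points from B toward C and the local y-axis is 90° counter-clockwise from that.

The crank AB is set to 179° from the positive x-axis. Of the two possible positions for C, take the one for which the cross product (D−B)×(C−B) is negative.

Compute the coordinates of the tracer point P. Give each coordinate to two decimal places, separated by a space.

-7.58 0.93

A=(0,0), D=(5.00,0)
B = A + 4.00·(cos179°, sin179°) = (-3.9994, 0.0698)
|BD| = 8.9997
circle(B,10.00) ∩ circle(D,10.00): a=4.4998, h=8.9304
  candidates: C₊=(0.5696,8.9650) cross=80.370; C₋=(0.4310,-8.8952) cross=-80.370
  mode - wants cross < 0 → take C=(0.4310,-8.8952) (cross=-80.370)
ex = (C−B)/|BC| = (0.4430,-0.8965); ey = (0.8965,0.4430)
P = B + -2.36·ex + -2.83·ey = (-7.5821,0.9317)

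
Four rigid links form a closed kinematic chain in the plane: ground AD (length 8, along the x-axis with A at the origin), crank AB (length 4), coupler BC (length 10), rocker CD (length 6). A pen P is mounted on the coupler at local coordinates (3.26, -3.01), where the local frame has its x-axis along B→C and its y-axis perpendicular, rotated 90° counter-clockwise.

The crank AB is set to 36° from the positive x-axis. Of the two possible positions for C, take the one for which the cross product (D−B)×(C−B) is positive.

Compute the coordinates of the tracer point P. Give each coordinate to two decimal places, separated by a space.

6.67 -0.45

A=(0,0), D=(8.00,0)
B = A + 4.00·(cos36°, sin36°) = (3.2361, 2.3511)
|BD| = 5.3125
circle(B,10.00) ∩ circle(D,6.00): a=8.6798, h=4.9661
  candidates: C₊=(13.2173,2.9630) cross=26.382; C₋=(8.8217,-5.9435) cross=-26.382
  mode + wants cross > 0 → take C=(13.2173,2.9630) (cross=26.382)
ex = (C−B)/|BC| = (0.9981,0.0612); ey = (-0.0612,0.9981)
P = B + 3.26·ex + -3.01·ey = (6.6741,-0.4537)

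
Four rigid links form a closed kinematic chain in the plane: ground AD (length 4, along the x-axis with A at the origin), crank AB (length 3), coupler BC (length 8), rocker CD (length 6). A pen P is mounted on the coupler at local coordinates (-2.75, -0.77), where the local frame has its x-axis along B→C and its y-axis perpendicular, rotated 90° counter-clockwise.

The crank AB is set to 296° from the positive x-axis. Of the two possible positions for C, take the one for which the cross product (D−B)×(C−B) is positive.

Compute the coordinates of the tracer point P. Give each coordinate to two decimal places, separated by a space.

2.13 -5.43

A=(0,0), D=(4.00,0)
B = A + 3.00·(cos296°, sin296°) = (1.3151, -2.6964)
|BD| = 3.8051
circle(B,8.00) ∩ circle(D,6.00): a=5.5818, h=5.7309
  candidates: C₊=(1.1926,5.3027) cross=21.807; C₋=(9.3146,-2.7847) cross=-21.807
  mode + wants cross > 0 → take C=(1.1926,5.3027) (cross=21.807)
ex = (C−B)/|BC| = (-0.0153,0.9999); ey = (-0.9999,-0.0153)
P = B + -2.75·ex + -0.77·ey = (2.1271,-5.4343)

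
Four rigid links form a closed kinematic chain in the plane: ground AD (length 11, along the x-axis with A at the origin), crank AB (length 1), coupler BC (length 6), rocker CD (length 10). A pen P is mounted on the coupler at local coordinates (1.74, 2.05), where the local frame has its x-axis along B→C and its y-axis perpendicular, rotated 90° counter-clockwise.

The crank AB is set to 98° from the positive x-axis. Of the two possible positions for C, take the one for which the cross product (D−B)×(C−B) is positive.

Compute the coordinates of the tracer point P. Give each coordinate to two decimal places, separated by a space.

-0.95 3.55

A=(0,0), D=(11.00,0)
B = A + 1.00·(cos98°, sin98°) = (-0.1392, 0.9903)
|BD| = 11.1831
circle(B,6.00) ∩ circle(D,10.00): a=2.7301, h=5.3429
  candidates: C₊=(3.0533,6.0704) cross=59.750; C₋=(2.1071,-4.5734) cross=-59.750
  mode + wants cross > 0 → take C=(3.0533,6.0704) (cross=59.750)
ex = (C−B)/|BC| = (0.5321,0.8467); ey = (-0.8467,0.5321)
P = B + 1.74·ex + 2.05·ey = (-0.9491,3.5543)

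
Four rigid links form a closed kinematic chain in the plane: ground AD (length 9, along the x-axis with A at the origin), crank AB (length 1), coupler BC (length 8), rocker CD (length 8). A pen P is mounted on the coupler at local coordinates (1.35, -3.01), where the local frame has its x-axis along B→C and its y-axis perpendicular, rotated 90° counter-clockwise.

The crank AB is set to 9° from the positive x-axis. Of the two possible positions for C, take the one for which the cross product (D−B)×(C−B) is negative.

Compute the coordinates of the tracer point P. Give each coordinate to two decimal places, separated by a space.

-0.99 -2.48

A=(0,0), D=(9.00,0)
B = A + 1.00·(cos9°, sin9°) = (0.9877, 0.1564)
|BD| = 8.0138
circle(B,8.00) ∩ circle(D,8.00): a=4.0069, h=6.9242
  candidates: C₊=(5.1290,7.0011) cross=55.489; C₋=(4.8587,-6.8447) cross=-55.489
  mode - wants cross < 0 → take C=(4.8587,-6.8447) (cross=-55.489)
ex = (C−B)/|BC| = (0.4839,-0.8751); ey = (0.8751,0.4839)
P = B + 1.35·ex + -3.01·ey = (-0.9932,-2.4815)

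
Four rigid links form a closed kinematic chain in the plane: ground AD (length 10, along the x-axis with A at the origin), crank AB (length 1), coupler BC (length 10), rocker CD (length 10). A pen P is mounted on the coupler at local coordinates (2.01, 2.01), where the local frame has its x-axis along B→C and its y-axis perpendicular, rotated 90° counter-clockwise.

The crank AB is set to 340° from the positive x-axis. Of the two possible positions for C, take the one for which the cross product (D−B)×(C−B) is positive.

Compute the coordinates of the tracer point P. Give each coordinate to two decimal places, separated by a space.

-0.04 2.33

A=(0,0), D=(10.00,0)
B = A + 1.00·(cos340°, sin340°) = (0.9397, -0.3420)
|BD| = 9.0668
circle(B,10.00) ∩ circle(D,10.00): a=4.5334, h=8.9134
  candidates: C₊=(5.1336,8.7360) cross=80.816; C₋=(5.8061,-9.0781) cross=-80.816
  mode + wants cross > 0 → take C=(5.1336,8.7360) (cross=80.816)
ex = (C−B)/|BC| = (0.4194,0.9078); ey = (-0.9078,0.4194)
P = B + 2.01·ex + 2.01·ey = (-0.0420,2.3256)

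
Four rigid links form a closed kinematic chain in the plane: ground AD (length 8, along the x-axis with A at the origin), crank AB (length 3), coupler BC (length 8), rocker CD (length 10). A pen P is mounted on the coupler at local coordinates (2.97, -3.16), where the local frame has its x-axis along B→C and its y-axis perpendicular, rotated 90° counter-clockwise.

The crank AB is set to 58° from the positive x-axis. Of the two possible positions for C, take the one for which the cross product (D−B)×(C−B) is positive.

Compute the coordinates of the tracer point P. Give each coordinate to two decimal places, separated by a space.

5.77 3.71

A=(0,0), D=(8.00,0)
B = A + 3.00·(cos58°, sin58°) = (1.5898, 2.5441)
|BD| = 6.8967
circle(B,8.00) ∩ circle(D,10.00): a=0.8384, h=7.9559
  candidates: C₊=(5.3039,9.6297) cross=54.869; C₋=(-0.5659,-5.1600) cross=-54.869
  mode + wants cross > 0 → take C=(5.3039,9.6297) (cross=54.869)
ex = (C−B)/|BC| = (0.4643,0.8857); ey = (-0.8857,0.4643)
P = B + 2.97·ex + -3.16·ey = (5.7674,3.7076)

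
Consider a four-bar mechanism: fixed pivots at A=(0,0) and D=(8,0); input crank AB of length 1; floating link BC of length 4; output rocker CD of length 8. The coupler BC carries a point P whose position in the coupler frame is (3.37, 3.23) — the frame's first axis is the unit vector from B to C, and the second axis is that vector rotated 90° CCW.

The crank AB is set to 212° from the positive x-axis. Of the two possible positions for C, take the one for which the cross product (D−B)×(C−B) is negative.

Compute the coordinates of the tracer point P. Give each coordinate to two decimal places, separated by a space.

A=(0,0), D=(8.00,0)
B = A + 1.00·(cos212°, sin212°) = (-0.8480, -0.5299)
|BD| = 8.8639
circle(B,4.00) ∩ circle(D,8.00): a=1.7243, h=3.6092
  candidates: C₊=(0.6574,3.1760) cross=31.992; C₋=(1.0890,-4.0296) cross=-31.992
  mode - wants cross < 0 → take C=(1.0890,-4.0296) (cross=-31.992)
ex = (C−B)/|BC| = (0.4843,-0.8749); ey = (0.8749,0.4843)
P = B + 3.37·ex + 3.23·ey = (3.6099,-1.9143)

3.61 -1.91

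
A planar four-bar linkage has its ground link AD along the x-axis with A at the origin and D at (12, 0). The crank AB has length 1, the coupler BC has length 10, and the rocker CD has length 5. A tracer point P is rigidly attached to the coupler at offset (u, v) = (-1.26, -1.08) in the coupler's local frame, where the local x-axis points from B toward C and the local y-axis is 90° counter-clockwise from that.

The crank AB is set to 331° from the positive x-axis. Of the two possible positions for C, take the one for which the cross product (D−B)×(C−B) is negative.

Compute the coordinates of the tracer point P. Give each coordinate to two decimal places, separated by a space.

-0.72 -0.95

A=(0,0), D=(12.00,0)
B = A + 1.00·(cos331°, sin331°) = (0.8746, -0.4848)
|BD| = 11.1359
circle(B,10.00) ∩ circle(D,5.00): a=8.9354, h=4.4897
  candidates: C₊=(9.6061,4.3897) cross=49.998; C₋=(9.9971,-4.5813) cross=-49.998
  mode - wants cross < 0 → take C=(9.9971,-4.5813) (cross=-49.998)
ex = (C−B)/|BC| = (0.9122,-0.4096); ey = (0.4096,0.9122)
P = B + -1.26·ex + -1.08·ey = (-0.7172,-0.9539)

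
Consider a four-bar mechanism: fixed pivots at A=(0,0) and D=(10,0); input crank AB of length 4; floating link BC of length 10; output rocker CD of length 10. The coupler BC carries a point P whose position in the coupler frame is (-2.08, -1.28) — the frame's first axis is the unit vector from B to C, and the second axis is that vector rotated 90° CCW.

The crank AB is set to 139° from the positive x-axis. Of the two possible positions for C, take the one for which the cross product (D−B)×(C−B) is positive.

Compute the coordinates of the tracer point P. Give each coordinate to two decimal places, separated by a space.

-3.91 0.35

A=(0,0), D=(10.00,0)
B = A + 4.00·(cos139°, sin139°) = (-3.0188, 2.6242)
|BD| = 13.2807
circle(B,10.00) ∩ circle(D,10.00): a=6.6403, h=7.4770
  candidates: C₊=(4.9680,8.6417) cross=99.300; C₋=(2.0131,-6.0175) cross=-99.300
  mode + wants cross > 0 → take C=(4.9680,8.6417) (cross=99.300)
ex = (C−B)/|BC| = (0.7987,0.6017); ey = (-0.6017,0.7987)
P = B + -2.08·ex + -1.28·ey = (-3.9099,0.3503)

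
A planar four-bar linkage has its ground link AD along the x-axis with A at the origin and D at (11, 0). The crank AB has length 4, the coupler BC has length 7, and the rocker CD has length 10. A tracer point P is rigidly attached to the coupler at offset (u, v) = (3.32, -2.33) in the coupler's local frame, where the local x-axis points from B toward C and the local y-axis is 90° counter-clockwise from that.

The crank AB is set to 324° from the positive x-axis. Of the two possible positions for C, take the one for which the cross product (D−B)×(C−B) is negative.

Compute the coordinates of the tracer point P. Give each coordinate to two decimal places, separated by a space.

2.48 -6.34

A=(0,0), D=(11.00,0)
B = A + 4.00·(cos324°, sin324°) = (3.2361, -2.3511)
|BD| = 8.1121
circle(B,7.00) ∩ circle(D,10.00): a=0.9126, h=6.9403
  candidates: C₊=(2.0980,4.5557) cross=56.300; C₋=(6.1210,-8.7290) cross=-56.300
  mode - wants cross < 0 → take C=(6.1210,-8.7290) (cross=-56.300)
ex = (C−B)/|BC| = (0.4121,-0.9111); ey = (0.9111,0.4121)
P = B + 3.32·ex + -2.33·ey = (2.4814,-6.3363)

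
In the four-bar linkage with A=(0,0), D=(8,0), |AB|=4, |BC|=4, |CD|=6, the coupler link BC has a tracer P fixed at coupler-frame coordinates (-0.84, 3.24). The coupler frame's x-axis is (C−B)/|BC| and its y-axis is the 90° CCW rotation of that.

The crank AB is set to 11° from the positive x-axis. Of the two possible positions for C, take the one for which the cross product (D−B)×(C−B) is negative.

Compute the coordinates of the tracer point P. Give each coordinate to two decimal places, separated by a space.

A=(0,0), D=(8.00,0)
B = A + 4.00·(cos11°, sin11°) = (3.9265, 0.7632)
|BD| = 4.1444
circle(B,4.00) ∩ circle(D,6.00): a=-0.3407, h=3.9855
  candidates: C₊=(4.3256,4.7433) cross=16.517; C₋=(2.8576,-3.0913) cross=-16.517
  mode - wants cross < 0 → take C=(2.8576,-3.0913) (cross=-16.517)
ex = (C−B)/|BC| = (-0.2672,-0.9636); ey = (0.9636,-0.2672)
P = B + -0.84·ex + 3.24·ey = (7.2732,0.7069)

7.27 0.71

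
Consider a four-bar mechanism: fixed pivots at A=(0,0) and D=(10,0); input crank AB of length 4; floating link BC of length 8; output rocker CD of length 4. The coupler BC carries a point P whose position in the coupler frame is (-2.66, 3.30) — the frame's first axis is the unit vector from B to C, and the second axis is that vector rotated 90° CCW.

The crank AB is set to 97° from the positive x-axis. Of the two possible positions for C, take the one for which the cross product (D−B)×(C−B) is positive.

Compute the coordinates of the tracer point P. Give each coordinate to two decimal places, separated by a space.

A=(0,0), D=(10.00,0)
B = A + 4.00·(cos97°, sin97°) = (-0.4875, 3.9702)
|BD| = 11.2138
circle(B,8.00) ∩ circle(D,4.00): a=7.7471, h=1.9955
  candidates: C₊=(7.4644,3.0936) cross=22.377; C₋=(6.0514,-0.6389) cross=-22.377
  mode + wants cross > 0 → take C=(7.4644,3.0936) (cross=22.377)
ex = (C−B)/|BC| = (0.9940,-0.1096); ey = (0.1096,0.9940)
P = B + -2.66·ex + 3.30·ey = (-2.7699,7.5418)

-2.77 7.54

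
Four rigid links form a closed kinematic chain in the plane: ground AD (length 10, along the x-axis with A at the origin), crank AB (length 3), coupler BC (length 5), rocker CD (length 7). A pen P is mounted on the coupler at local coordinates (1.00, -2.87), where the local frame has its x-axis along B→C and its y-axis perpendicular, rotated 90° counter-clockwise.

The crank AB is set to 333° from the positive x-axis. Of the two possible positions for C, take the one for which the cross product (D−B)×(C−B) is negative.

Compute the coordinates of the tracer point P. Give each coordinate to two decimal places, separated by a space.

0.92 -3.84

A=(0,0), D=(10.00,0)
B = A + 3.00·(cos333°, sin333°) = (2.6730, -1.3620)
|BD| = 7.4525
circle(B,5.00) ∩ circle(D,7.00): a=2.1160, h=4.5302
  candidates: C₊=(3.9255,3.4786) cross=33.761; C₋=(5.5813,-5.4291) cross=-33.761
  mode - wants cross < 0 → take C=(5.5813,-5.4291) (cross=-33.761)
ex = (C−B)/|BC| = (0.5817,-0.8134); ey = (0.8134,0.5817)
P = B + 1.00·ex + -2.87·ey = (0.9201,-3.8448)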